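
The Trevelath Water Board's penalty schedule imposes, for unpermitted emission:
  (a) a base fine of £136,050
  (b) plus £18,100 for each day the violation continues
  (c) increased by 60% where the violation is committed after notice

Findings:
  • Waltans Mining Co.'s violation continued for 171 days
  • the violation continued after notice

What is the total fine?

Per-day component: 171 × £18,100 = £3,095,100
Base plus per-day: £136,050 + £3,095,100 = £3,231,150
Enhancement: 60% of £3,231,150 = £1,938,690
Enhanced fine: £3,231,150 + £1,938,690 = £5,169,840

Civil penalty: £5,169,840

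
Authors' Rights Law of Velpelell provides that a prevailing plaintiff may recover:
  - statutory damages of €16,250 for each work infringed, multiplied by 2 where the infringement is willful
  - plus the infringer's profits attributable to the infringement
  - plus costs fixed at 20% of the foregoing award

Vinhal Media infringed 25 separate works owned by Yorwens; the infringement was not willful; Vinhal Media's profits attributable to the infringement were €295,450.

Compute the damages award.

Award: €842,040

Statutory damages: 25 × €16,250 = €406,250
Infringement not willful: no ×2 enhancement.
Combined award: €406,250 + €295,450 = €701,700
Costs: 20% of €701,700 = €140,340
Award plus costs: €701,700 + €140,340 = €842,040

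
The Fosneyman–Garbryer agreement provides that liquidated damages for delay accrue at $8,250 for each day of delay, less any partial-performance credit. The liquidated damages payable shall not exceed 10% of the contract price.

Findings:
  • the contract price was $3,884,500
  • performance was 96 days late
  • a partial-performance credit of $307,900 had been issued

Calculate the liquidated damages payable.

Per-day damages: 96 × $8,250 = $792,000
Less partial-performance credit: $792,000 − $307,900 = $484,100
Cap: 10% of $3,884,500 = $388,450
Cap at $388,450: $484,100 exceeds the cap → $388,450

Liquidated damages: $388,450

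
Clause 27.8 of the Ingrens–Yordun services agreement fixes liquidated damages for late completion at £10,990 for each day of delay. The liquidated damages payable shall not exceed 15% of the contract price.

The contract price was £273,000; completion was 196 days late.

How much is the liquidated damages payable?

Per-day damages: 196 × £10,990 = £2,154,040
Cap: 15% of £273,000 = £40,950
Cap at £40,950: £2,154,040 exceeds the cap → £40,950

£40,950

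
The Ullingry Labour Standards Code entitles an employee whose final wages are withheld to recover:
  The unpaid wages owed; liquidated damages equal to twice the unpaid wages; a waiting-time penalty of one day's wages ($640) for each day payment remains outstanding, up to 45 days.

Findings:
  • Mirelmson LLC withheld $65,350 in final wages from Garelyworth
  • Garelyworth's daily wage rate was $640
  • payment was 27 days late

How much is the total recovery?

Doubled: 2 × $65,350 = $130,700
Penalty days: min(27, 45) = 27
Waiting-time penalty: 27 × $640 = $17,280
Total award: $65,350 + $130,700 + $17,280 = $213,330

$213,330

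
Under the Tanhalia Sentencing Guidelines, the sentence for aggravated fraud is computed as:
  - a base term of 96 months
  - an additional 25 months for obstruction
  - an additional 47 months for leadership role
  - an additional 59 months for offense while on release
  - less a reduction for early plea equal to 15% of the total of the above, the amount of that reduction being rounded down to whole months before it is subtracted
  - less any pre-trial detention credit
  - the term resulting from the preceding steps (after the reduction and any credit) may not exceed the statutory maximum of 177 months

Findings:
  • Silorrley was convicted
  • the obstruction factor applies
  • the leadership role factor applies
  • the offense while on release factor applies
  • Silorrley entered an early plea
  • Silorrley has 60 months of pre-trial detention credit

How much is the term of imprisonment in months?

Obstruction enhancement: +25 months
Leadership role enhancement: +47 months
Offense while on release enhancement: +59 months
Adjusted term: 96 months + 25 months + 47 months + 59 months = 227 months
Early plea reduction: 15% of 227 months = 34 months (rounded down)
After reduction: 227 − 34 = 193 months
Less pre-trial detention credit: 193 months − 60 months = 133 months
Cap at 177 months: 133 months is within the cap, no reduction.

Sentence: 133 months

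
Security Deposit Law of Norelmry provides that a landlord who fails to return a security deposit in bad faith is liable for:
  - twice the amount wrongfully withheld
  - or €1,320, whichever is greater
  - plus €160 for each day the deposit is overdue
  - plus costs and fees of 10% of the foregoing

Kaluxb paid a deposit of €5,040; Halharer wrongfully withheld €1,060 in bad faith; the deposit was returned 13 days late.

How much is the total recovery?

Doubled: 2 × €1,060 = €2,120
Minimum €1,320: €2,120 meets the minimum, no increase.
Late-return penalty: 13 × €160 = €2,080
Damages plus late penalty: €2,120 + €2,080 = €4,200
Costs and fees: 10% of €4,200 = €420
Total recovery: €4,200 + €420 = €4,620

€4,620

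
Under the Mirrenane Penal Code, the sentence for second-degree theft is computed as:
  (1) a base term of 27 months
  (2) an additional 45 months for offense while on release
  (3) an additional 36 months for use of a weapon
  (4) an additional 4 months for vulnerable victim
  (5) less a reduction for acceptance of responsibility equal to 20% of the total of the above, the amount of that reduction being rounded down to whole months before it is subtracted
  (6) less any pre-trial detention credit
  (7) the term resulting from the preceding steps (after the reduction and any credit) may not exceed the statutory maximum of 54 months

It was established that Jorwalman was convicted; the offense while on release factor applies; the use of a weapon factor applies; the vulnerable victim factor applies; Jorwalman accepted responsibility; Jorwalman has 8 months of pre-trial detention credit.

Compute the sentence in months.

Sentence: 54 months

Offense while on release enhancement: +45 months
Use of a weapon enhancement: +36 months
Vulnerable victim enhancement: +4 months
Adjusted term: 27 months + 45 months + 36 months + 4 months = 112 months
Acceptance of responsibility reduction: 20% of 112 months = 22 months (rounded down)
After reduction: 112 − 22 = 90 months
Less pre-trial detention credit: 90 months − 8 months = 82 months
Cap at 54 months: 82 months exceeds the cap → 54 months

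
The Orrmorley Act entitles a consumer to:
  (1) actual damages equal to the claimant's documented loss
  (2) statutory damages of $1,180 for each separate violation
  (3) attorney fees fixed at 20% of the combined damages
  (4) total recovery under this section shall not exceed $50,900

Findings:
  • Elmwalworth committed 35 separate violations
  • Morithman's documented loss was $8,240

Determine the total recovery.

Statutory damages: 35 × $1,180 = $41,300
Combined damages: $8,240 + $41,300 = $49,540
Attorney fees: 20% of $49,540 = $9,908
Total before cap: $49,540 + $9,908 = $59,448
Cap at $50,900: $59,448 exceeds the cap → $50,900

$50,900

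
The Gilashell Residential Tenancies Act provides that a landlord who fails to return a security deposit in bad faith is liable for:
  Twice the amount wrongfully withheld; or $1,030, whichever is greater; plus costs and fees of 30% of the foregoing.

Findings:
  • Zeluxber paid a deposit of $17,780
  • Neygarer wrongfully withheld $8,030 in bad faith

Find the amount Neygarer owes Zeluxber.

Doubled: 2 × $8,030 = $16,060
Minimum $1,030: $16,060 meets the minimum, no increase.
Costs and fees: 30% of $16,060 = $4,818
Total recovery: $16,060 + $4,818 = $20,878

$20,878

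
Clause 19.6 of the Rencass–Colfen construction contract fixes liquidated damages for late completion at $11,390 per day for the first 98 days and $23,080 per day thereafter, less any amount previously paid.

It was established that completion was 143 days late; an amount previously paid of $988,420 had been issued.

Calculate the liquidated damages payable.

$1,166,400

First 98 days: 98 × $11,390 = $1,116,220
Remaining days: (143 − 98) × $23,080 = $1,038,600
Accrued per-day damages: $1,116,220 + $1,038,600 = $2,154,820
Less amount previously paid: $2,154,820 − $988,420 = $1,166,400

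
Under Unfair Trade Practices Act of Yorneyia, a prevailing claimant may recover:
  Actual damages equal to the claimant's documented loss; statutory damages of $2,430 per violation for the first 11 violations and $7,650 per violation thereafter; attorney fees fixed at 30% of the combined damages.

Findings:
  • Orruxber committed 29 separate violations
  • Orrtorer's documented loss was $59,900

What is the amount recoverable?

$291,629

First 11 violations: 11 × $2,430 = $26,730
Remaining violations: (29 − 11) × $7,650 = $137,700
Statutory damages: $26,730 + $137,700 = $164,430
Combined damages: $59,900 + $164,430 = $224,330
Attorney fees: 30% of $224,330 = $67,299
Total recovery: $224,330 + $67,299 = $291,629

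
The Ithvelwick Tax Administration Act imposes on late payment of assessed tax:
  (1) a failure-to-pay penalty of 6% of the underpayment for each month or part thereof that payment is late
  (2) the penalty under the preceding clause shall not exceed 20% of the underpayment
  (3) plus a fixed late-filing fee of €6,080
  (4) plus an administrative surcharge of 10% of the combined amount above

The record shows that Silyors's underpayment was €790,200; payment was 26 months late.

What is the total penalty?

€180,532

Accrued rate: 6% × 26 = 156%, capped at 20% → 20%
Failure-to-pay penalty: 20% of €790,200 = €158,040
Penalty before surcharge: €158,040 + €6,080 = €164,120
Administrative surcharge: 10% of €164,120 = €16,412
Total penalty: €164,120 + €16,412 = €180,532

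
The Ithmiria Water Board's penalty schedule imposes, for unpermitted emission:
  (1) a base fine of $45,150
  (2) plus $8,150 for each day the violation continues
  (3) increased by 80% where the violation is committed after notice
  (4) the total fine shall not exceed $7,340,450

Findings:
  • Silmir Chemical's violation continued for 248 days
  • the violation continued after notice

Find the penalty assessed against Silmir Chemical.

Per-day component: 248 × $8,150 = $2,021,200
Base plus per-day: $45,150 + $2,021,200 = $2,066,350
Enhancement: 80% of $2,066,350 = $1,653,080
Enhanced fine: $2,066,350 + $1,653,080 = $3,719,430
Cap at $7,340,450: $3,719,430 is within the cap, no reduction.

$3,719,430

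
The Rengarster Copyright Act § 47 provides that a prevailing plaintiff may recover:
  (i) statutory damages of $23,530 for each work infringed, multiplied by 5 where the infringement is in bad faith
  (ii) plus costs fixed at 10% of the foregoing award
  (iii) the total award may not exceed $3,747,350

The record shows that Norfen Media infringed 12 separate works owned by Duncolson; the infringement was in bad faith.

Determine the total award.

$1,552,980

Statutory damages: 12 × $23,530 = $282,360
Multiplied by 5: 5 × $282,360 = $1,411,800
Costs: 10% of $1,411,800 = $141,180
Award plus costs: $1,411,800 + $141,180 = $1,552,980
Cap at $3,747,350: $1,552,980 is within the cap, no reduction.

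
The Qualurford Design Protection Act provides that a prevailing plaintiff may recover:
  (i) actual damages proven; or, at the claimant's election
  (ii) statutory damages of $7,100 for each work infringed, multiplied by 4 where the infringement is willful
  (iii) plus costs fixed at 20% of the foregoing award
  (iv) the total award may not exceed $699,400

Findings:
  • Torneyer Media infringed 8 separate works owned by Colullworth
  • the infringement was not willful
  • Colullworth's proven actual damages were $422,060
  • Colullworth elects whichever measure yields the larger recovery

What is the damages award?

$506,472

Statutory damages: 8 × $7,100 = $56,800
Infringement not willful: no ×4 enhancement.
Greater of actual damages ($422,060) or statutory damages ($56,800): $422,060
Costs: 20% of $422,060 = $84,412
Award plus costs: $422,060 + $84,412 = $506,472
Cap at $699,400: $506,472 is within the cap, no reduction.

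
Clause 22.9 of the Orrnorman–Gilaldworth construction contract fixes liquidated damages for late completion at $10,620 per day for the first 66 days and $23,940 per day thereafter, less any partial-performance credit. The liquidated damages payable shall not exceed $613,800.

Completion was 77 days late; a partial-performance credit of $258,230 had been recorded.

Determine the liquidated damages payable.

First 66 days: 66 × $10,620 = $700,920
Remaining days: (77 − 66) × $23,940 = $263,340
Accrued per-day damages: $700,920 + $263,340 = $964,260
Less partial-performance credit: $964,260 − $258,230 = $706,030
Cap at $613,800: $706,030 exceeds the cap → $613,800

$613,800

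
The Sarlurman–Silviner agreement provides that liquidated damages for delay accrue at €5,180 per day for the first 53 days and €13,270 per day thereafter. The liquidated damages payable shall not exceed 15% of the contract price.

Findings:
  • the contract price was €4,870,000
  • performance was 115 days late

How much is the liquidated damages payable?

First 53 days: 53 × €5,180 = €274,540
Remaining days: (115 − 53) × €13,270 = €822,740
Accrued per-day damages: €274,540 + €822,740 = €1,097,280
Cap: 15% of €4,870,000 = €730,500
Cap at €730,500: €1,097,280 exceeds the cap → €730,500

€730,500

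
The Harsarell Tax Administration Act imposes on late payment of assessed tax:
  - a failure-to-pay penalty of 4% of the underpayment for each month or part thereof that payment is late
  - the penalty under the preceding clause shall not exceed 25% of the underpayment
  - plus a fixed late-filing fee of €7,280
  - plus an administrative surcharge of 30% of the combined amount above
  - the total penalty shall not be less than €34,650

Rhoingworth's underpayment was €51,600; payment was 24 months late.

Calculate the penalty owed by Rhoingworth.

Penalty: €34,650

Accrued rate: 4% × 24 = 96%, capped at 25% → 25%
Failure-to-pay penalty: 25% of €51,600 = €12,900
Penalty before surcharge: €12,900 + €7,280 = €20,180
Administrative surcharge: 30% of €20,180 = €6,054
Total penalty: €20,180 + €6,054 = €26,234
Minimum €34,650: €26,234 is below the minimum → €34,650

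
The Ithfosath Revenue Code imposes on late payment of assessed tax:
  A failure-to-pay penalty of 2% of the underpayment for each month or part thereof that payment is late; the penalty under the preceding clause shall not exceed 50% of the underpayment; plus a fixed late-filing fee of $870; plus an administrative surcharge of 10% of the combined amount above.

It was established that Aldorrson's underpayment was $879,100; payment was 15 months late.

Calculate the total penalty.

$291,060

Accrued rate: 2% × 15 = 30%, capped at 50% → 30%
Failure-to-pay penalty: 30% of $879,100 = $263,730
Penalty before surcharge: $263,730 + $870 = $264,600
Administrative surcharge: 10% of $264,600 = $26,460
Total penalty: $264,600 + $26,460 = $291,060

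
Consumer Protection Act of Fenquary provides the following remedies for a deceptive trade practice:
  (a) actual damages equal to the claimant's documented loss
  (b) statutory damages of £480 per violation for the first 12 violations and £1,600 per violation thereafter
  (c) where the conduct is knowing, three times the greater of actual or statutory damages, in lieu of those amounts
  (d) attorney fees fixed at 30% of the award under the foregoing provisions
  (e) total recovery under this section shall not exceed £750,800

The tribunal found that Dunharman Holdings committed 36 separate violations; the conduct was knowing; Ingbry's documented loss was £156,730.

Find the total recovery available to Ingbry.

First 12 violations: 12 × £480 = £5,760
Remaining violations: (36 − 12) × £1,600 = £38,400
Statutory damages: £5,760 + £38,400 = £44,160
Greater of actual damages (£156,730) or statutory damages (£44,160): £156,730
Trebled: 3 × £156,730 = £470,190
Attorney fees: 30% of £470,190 = £141,057
Total before cap: £470,190 + £141,057 = £611,247
Cap at £750,800: £611,247 is within the cap, no reduction.

£611,247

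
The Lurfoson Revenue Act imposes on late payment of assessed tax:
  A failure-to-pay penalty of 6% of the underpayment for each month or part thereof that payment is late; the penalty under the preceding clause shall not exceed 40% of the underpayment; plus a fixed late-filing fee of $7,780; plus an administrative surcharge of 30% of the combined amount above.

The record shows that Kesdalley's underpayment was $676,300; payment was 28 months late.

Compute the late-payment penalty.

$361,790

Accrued rate: 6% × 28 = 168%, capped at 40% → 40%
Failure-to-pay penalty: 40% of $676,300 = $270,520
Penalty before surcharge: $270,520 + $7,780 = $278,300
Administrative surcharge: 30% of $278,300 = $83,490
Total penalty: $278,300 + $83,490 = $361,790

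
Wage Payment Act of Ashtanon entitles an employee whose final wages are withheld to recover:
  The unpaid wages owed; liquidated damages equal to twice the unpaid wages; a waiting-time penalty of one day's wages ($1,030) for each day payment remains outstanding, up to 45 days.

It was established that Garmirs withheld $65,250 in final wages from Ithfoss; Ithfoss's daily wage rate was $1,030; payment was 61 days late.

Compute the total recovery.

Doubled: 2 × $65,250 = $130,500
Penalty days: min(61, 45) = 45
Waiting-time penalty: 45 × $1,030 = $46,350
Total award: $65,250 + $130,500 + $46,350 = $242,100

Total award: $242,100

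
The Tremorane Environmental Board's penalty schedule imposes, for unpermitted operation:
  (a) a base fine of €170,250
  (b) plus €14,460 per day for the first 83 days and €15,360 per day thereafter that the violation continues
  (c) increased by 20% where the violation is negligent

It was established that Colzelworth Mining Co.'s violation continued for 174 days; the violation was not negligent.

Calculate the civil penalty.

Civil penalty: €2,768,190

First 83 days: 83 × €14,460 = €1,200,180
Remaining days: (174 − 83) × €15,360 = €1,397,760
Per-day component: €1,200,180 + €1,397,760 = €2,597,940
Base plus per-day: €170,250 + €2,597,940 = €2,768,190
The violation was not negligent: no 20% increase.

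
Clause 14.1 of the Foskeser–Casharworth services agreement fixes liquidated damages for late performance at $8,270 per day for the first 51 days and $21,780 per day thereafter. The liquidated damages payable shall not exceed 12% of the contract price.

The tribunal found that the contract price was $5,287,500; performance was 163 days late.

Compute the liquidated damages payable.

Liquidated damages: $634,500

First 51 days: 51 × $8,270 = $421,770
Remaining days: (163 − 51) × $21,780 = $2,439,360
Accrued per-day damages: $421,770 + $2,439,360 = $2,861,130
Cap: 12% of $5,287,500 = $634,500
Cap at $634,500: $2,861,130 exceeds the cap → $634,500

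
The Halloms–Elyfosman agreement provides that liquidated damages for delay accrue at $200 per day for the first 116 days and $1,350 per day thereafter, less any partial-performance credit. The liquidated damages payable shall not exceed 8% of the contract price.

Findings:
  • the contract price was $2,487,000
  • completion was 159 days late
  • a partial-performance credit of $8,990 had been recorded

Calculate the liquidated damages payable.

First 116 days: 116 × $200 = $23,200
Remaining days: (159 − 116) × $1,350 = $58,050
Accrued per-day damages: $23,200 + $58,050 = $81,250
Less partial-performance credit: $81,250 − $8,990 = $72,260
Cap: 8% of $2,487,000 = $198,960
Cap at $198,960: $72,260 is within the cap, no reduction.

$72,260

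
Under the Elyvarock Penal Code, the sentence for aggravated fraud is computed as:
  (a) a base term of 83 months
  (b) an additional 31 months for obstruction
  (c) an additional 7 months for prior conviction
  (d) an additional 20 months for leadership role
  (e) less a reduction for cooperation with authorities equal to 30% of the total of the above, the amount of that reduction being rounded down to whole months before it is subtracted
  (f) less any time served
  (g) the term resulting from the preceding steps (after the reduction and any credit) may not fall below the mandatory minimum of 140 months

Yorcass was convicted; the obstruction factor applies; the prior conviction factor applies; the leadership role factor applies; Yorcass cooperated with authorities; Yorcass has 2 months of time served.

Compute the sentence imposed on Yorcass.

Obstruction enhancement: +31 months
Prior conviction enhancement: +7 months
Leadership role enhancement: +20 months
Adjusted term: 83 months + 31 months + 7 months + 20 months = 141 months
Cooperation with authorities reduction: 30% of 141 months = 42 months (rounded down)
After reduction: 141 − 42 = 99 months
Less time served: 99 months − 2 months = 97 months
Minimum 140 months: 97 months is below the minimum → 140 months

140 months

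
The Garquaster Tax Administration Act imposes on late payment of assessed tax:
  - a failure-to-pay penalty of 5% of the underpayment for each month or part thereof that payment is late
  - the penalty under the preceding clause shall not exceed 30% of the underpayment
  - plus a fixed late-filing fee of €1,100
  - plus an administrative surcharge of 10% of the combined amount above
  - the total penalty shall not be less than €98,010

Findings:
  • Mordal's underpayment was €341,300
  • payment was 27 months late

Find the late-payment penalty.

Penalty: €113,839

Accrued rate: 5% × 27 = 135%, capped at 30% → 30%
Failure-to-pay penalty: 30% of €341,300 = €102,390
Penalty before surcharge: €102,390 + €1,100 = €103,490
Administrative surcharge: 10% of €103,490 = €10,349
Total penalty: €103,490 + €10,349 = €113,839
Minimum €98,010: €113,839 meets the minimum, no increase.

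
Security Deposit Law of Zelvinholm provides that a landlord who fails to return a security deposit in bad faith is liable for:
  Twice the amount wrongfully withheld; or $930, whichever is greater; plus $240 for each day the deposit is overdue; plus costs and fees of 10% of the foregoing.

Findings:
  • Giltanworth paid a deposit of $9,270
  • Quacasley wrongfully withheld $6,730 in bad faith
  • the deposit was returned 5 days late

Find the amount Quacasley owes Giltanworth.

Doubled: 2 × $6,730 = $13,460
Minimum $930: $13,460 meets the minimum, no increase.
Late-return penalty: 5 × $240 = $1,200
Damages plus late penalty: $13,460 + $1,200 = $14,660
Costs and fees: 10% of $14,660 = $1,466
Total recovery: $14,660 + $1,466 = $16,126

Recovery: $16,126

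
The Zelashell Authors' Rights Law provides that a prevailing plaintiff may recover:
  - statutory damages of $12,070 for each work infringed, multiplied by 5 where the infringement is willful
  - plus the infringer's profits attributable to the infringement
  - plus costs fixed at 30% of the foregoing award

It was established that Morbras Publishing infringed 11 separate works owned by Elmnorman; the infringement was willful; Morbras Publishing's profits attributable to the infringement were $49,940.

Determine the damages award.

$927,927

Statutory damages: 11 × $12,070 = $132,770
Multiplied by 5: 5 × $132,770 = $663,850
Combined award: $663,850 + $49,940 = $713,790
Costs: 30% of $713,790 = $214,137
Award plus costs: $713,790 + $214,137 = $927,927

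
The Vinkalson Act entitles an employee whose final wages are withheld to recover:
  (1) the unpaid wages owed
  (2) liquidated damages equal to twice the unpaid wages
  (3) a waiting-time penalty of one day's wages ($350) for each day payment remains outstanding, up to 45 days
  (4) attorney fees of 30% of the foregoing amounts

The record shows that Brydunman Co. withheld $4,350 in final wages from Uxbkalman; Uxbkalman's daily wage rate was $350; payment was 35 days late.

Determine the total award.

Doubled: 2 × $4,350 = $8,700
Penalty days: min(35, 45) = 35
Waiting-time penalty: 35 × $350 = $12,250
Subtotal: $4,350 + $8,700 + $12,250 = $25,300
Attorney fees: 30% of $25,300 = $7,590
Total award: $25,300 + $7,590 = $32,890

$32,890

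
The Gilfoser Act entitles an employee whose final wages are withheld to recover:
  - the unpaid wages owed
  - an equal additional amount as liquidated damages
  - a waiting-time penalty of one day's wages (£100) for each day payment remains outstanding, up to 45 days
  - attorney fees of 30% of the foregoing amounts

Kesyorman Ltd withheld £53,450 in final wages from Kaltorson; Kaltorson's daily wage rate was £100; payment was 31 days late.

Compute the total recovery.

£143,000

Liquidated damages (equal amount): £53,450
Penalty days: min(31, 45) = 31
Waiting-time penalty: 31 × £100 = £3,100
Subtotal: £53,450 + £53,450 + £3,100 = £110,000
Attorney fees: 30% of £110,000 = £33,000
Total award: £110,000 + £33,000 = £143,000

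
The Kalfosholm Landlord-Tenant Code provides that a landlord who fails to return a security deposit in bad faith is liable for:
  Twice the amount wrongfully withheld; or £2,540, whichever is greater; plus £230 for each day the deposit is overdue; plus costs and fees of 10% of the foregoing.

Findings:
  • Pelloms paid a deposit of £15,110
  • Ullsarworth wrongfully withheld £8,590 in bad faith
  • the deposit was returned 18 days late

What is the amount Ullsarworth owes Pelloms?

Doubled: 2 × £8,590 = £17,180
Minimum £2,540: £17,180 meets the minimum, no increase.
Late-return penalty: 18 × £230 = £4,140
Damages plus late penalty: £17,180 + £4,140 = £21,320
Costs and fees: 10% of £21,320 = £2,132
Total recovery: £21,320 + £2,132 = £23,452

£23,452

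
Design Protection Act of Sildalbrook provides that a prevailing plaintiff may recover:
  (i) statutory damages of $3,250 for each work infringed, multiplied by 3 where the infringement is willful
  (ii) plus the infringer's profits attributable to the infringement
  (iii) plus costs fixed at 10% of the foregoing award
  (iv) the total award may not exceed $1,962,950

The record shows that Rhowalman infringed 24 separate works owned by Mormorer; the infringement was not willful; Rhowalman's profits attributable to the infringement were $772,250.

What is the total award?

$935,275

Statutory damages: 24 × $3,250 = $78,000
Infringement not willful: no ×3 enhancement.
Combined award: $78,000 + $772,250 = $850,250
Costs: 10% of $850,250 = $85,025
Award plus costs: $850,250 + $85,025 = $935,275
Cap at $1,962,950: $935,275 is within the cap, no reduction.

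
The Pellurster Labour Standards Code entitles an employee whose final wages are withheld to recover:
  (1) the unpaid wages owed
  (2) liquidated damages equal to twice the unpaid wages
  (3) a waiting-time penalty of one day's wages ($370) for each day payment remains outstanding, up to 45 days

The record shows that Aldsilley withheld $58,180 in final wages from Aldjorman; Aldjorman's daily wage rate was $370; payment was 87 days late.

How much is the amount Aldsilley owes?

Total award: $191,190

Doubled: 2 × $58,180 = $116,360
Penalty days: min(87, 45) = 45
Waiting-time penalty: 45 × $370 = $16,650
Total award: $58,180 + $116,360 + $16,650 = $191,190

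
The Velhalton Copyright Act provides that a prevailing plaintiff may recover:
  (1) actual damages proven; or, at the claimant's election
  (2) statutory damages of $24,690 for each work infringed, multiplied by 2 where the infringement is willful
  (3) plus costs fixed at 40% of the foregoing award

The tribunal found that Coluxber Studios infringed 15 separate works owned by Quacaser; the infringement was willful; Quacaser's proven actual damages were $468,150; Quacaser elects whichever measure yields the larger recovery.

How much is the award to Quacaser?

Statutory damages: 15 × $24,690 = $370,350
Doubled: 2 × $370,350 = $740,700
Greater of actual damages ($468,150) or enhanced statutory damages ($740,700): $740,700
Costs: 40% of $740,700 = $296,280
Award plus costs: $740,700 + $296,280 = $1,036,980

$1,036,980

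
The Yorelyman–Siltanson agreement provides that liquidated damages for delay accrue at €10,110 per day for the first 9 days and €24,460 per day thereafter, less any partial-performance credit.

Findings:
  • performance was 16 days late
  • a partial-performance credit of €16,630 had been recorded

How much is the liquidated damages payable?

First 9 days: 9 × €10,110 = €90,990
Remaining days: (16 − 9) × €24,460 = €171,220
Accrued per-day damages: €90,990 + €171,220 = €262,210
Less partial-performance credit: €262,210 − €16,630 = €245,580

€245,580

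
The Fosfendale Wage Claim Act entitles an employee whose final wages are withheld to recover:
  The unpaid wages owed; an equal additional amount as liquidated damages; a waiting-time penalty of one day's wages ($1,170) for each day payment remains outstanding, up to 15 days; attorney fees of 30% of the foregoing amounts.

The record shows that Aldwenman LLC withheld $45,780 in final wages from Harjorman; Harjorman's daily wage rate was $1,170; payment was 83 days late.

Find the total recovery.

$141,843

Liquidated damages (equal amount): $45,780
Penalty days: min(83, 15) = 15
Waiting-time penalty: 15 × $1,170 = $17,550
Subtotal: $45,780 + $45,780 + $17,550 = $109,110
Attorney fees: 30% of $109,110 = $32,733
Total award: $109,110 + $32,733 = $141,843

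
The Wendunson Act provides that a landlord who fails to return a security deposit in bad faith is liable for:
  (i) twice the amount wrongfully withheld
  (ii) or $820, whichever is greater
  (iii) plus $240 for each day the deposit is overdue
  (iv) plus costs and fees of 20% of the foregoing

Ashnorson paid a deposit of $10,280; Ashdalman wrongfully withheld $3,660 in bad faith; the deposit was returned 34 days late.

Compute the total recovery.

Doubled: 2 × $3,660 = $7,320
Minimum $820: $7,320 meets the minimum, no increase.
Late-return penalty: 34 × $240 = $8,160
Damages plus late penalty: $7,320 + $8,160 = $15,480
Costs and fees: 20% of $15,480 = $3,096
Total recovery: $15,480 + $3,096 = $18,576

$18,576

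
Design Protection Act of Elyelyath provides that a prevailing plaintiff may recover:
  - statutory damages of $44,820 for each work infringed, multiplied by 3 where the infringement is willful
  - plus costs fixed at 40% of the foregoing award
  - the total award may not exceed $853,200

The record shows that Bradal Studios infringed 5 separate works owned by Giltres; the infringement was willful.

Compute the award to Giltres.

Statutory damages: 5 × $44,820 = $224,100
Trebled: 3 × $224,100 = $672,300
Costs: 40% of $672,300 = $268,920
Award plus costs: $672,300 + $268,920 = $941,220
Cap at $853,200: $941,220 exceeds the cap → $853,200

$853,200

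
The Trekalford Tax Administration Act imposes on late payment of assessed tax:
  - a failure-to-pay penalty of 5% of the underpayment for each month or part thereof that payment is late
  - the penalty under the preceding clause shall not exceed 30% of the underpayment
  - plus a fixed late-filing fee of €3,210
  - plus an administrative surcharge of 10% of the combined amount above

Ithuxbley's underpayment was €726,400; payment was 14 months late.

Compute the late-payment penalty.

Penalty: €243,243

Accrued rate: 5% × 14 = 70%, capped at 30% → 30%
Failure-to-pay penalty: 30% of €726,400 = €217,920
Penalty before surcharge: €217,920 + €3,210 = €221,130
Administrative surcharge: 10% of €221,130 = €22,113
Total penalty: €221,130 + €22,113 = €243,243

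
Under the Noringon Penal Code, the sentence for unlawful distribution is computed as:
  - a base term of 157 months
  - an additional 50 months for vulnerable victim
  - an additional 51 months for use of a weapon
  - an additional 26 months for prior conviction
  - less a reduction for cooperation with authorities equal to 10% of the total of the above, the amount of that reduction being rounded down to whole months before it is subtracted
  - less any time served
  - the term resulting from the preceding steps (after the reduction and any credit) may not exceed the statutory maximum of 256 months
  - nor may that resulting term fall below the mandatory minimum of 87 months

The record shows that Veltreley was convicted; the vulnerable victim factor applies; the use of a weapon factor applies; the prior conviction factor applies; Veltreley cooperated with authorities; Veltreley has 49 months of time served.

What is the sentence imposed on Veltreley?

207 months

Vulnerable victim enhancement: +50 months
Use of a weapon enhancement: +51 months
Prior conviction enhancement: +26 months
Adjusted term: 157 months + 50 months + 51 months + 26 months = 284 months
Cooperation with authorities reduction: 10% of 284 months = 28 months (rounded down)
After reduction: 284 − 28 = 256 months
Less time served: 256 months − 49 months = 207 months
Cap at 256 months: 207 months is within the cap, no reduction.
Minimum 87 months: 207 months meets the minimum, no increase.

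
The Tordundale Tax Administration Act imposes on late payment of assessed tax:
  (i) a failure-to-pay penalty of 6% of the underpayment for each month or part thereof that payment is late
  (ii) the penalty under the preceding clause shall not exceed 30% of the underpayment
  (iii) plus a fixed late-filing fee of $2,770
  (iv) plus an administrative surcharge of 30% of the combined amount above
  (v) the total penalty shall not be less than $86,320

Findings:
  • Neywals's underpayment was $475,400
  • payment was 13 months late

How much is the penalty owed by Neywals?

$189,007

Accrued rate: 6% × 13 = 78%, capped at 30% → 30%
Failure-to-pay penalty: 30% of $475,400 = $142,620
Penalty before surcharge: $142,620 + $2,770 = $145,390
Administrative surcharge: 30% of $145,390 = $43,617
Total penalty: $145,390 + $43,617 = $189,007
Minimum $86,320: $189,007 meets the minimum, no increase.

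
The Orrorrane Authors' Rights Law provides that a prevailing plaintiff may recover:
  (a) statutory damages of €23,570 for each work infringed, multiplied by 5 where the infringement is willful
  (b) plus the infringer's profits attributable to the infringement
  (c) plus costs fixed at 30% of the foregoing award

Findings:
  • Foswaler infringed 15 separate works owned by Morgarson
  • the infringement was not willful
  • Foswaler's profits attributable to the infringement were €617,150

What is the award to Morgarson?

Statutory damages: 15 × €23,570 = €353,550
Infringement not willful: no ×5 enhancement.
Combined award: €353,550 + €617,150 = €970,700
Costs: 30% of €970,700 = €291,210
Award plus costs: €970,700 + €291,210 = €1,261,910

Award: €1,261,910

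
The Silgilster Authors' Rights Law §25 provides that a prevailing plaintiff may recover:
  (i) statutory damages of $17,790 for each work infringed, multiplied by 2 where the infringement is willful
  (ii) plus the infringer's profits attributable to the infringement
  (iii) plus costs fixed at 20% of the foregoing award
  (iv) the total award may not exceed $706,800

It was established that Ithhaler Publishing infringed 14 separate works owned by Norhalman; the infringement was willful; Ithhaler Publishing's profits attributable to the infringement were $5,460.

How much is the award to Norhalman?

$604,296

Statutory damages: 14 × $17,790 = $249,060
Doubled: 2 × $249,060 = $498,120
Combined award: $498,120 + $5,460 = $503,580
Costs: 20% of $503,580 = $100,716
Award plus costs: $503,580 + $100,716 = $604,296
Cap at $706,800: $604,296 is within the cap, no reduction.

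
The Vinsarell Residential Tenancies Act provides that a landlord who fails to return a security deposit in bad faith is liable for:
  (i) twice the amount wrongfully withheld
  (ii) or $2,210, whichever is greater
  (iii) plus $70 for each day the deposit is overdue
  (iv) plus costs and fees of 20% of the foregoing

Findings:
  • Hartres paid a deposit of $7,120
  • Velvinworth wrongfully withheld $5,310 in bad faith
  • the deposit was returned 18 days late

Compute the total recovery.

Doubled: 2 × $5,310 = $10,620
Minimum $2,210: $10,620 meets the minimum, no increase.
Late-return penalty: 18 × $70 = $1,260
Damages plus late penalty: $10,620 + $1,260 = $11,880
Costs and fees: 20% of $11,880 = $2,376
Total recovery: $11,880 + $2,376 = $14,256

$14,256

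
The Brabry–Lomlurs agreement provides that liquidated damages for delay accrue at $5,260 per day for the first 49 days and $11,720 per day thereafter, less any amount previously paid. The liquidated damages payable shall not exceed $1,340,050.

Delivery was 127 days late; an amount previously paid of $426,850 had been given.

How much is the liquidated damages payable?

Liquidated damages: $745,050

First 49 days: 49 × $5,260 = $257,740
Remaining days: (127 − 49) × $11,720 = $914,160
Accrued per-day damages: $257,740 + $914,160 = $1,171,900
Less amount previously paid: $1,171,900 − $426,850 = $745,050
Cap at $1,340,050: $745,050 is within the cap, no reduction.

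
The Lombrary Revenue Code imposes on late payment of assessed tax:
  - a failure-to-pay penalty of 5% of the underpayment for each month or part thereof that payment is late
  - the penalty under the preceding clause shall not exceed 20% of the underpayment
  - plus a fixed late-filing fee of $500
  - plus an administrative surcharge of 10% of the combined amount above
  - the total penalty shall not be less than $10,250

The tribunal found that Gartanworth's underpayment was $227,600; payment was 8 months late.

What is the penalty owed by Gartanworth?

$50,622

Accrued rate: 5% × 8 = 40%, capped at 20% → 20%
Failure-to-pay penalty: 20% of $227,600 = $45,520
Penalty before surcharge: $45,520 + $500 = $46,020
Administrative surcharge: 10% of $46,020 = $4,602
Total penalty: $46,020 + $4,602 = $50,622
Minimum $10,250: $50,622 meets the minimum, no increase.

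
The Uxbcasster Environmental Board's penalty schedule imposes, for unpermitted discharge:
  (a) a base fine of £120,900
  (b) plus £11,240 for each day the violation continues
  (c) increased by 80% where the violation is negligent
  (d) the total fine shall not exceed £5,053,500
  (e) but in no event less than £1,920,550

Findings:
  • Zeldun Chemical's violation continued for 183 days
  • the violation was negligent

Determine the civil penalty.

Per-day component: 183 × £11,240 = £2,056,920
Base plus per-day: £120,900 + £2,056,920 = £2,177,820
Enhancement: 80% of £2,177,820 = £1,742,256
Enhanced fine: £2,177,820 + £1,742,256 = £3,920,076
Cap at £5,053,500: £3,920,076 is within the cap, no reduction.
Minimum £1,920,550: £3,920,076 meets the minimum, no increase.

£3,920,076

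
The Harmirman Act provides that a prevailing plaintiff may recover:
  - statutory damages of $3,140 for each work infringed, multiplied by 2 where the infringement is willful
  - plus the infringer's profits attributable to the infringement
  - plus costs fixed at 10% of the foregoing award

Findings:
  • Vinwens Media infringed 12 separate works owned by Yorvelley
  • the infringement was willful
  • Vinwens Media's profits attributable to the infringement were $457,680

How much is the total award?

Statutory damages: 12 × $3,140 = $37,680
Doubled: 2 × $37,680 = $75,360
Combined award: $75,360 + $457,680 = $533,040
Costs: 10% of $533,040 = $53,304
Award plus costs: $533,040 + $53,304 = $586,344

$586,344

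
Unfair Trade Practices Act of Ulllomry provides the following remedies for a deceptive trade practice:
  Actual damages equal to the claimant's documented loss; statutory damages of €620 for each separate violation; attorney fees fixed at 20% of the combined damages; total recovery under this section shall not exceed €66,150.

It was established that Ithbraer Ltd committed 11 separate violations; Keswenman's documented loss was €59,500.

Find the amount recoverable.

€66,150

Statutory damages: 11 × €620 = €6,820
Combined damages: €59,500 + €6,820 = €66,320
Attorney fees: 20% of €66,320 = €13,264
Total before cap: €66,320 + €13,264 = €79,584
Cap at €66,150: €79,584 exceeds the cap → €66,150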